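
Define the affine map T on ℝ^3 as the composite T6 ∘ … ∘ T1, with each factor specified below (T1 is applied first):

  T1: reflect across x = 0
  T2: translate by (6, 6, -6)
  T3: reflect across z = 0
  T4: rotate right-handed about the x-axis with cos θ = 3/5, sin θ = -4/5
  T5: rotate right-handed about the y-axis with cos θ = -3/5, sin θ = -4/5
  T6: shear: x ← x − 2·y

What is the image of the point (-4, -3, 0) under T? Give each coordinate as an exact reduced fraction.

T(p) = (-504/25, 33/5, 182/25)

T1 reflect across x = 0: (-4, -3, 0) → (4, -3, 0)
T2 translate by (6, 6, -6): (4, -3, 0) → (10, 3, -6)
T3 reflect across z = 0: (10, 3, -6) → (10, 3, 6)
T4 rotate right-handed about the x-axis with cos θ = 3/5, sin θ = -4/5: (10, 3, 6) → (10, 33/5, 6/5)
T5 rotate right-handed about the y-axis with cos θ = -3/5, sin θ = -4/5: (10, 33/5, 6/5) → (-174/25, 33/5, 182/25)
T6 shear: x ← x − 2·y: (-174/25, 33/5, 182/25) → (-504/25, 33/5, 182/25)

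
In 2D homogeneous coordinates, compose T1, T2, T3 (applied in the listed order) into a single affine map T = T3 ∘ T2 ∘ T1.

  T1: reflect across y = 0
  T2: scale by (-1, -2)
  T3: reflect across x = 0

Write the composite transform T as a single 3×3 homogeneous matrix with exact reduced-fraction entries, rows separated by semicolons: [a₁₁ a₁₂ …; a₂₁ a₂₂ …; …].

T1 = [1 0 0; 0 -1 0; 0 0 1]
T2·T1 = [-1 0 0; 0 2 0; 0 0 1]
T3·…·T1 = [1 0 0; 0 2 0; 0 0 1]

T = [1 0 0; 0 2 0; 0 0 1]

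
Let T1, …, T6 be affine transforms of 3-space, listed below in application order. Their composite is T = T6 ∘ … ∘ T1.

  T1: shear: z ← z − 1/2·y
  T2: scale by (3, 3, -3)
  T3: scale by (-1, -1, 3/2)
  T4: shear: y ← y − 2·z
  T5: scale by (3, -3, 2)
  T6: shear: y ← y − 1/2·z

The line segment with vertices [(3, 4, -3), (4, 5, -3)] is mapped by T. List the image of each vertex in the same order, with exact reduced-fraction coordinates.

T1 shear: z ← z − 1/2·y: (3, 4, -3) → (3, 4, -5); (4, 5, -3) → (4, 5, -11/2)
T2 scale by (3, 3, -3): (3, 4, -5) → (9, 12, 15); (4, 5, -11/2) → (12, 15, 33/2)
T3 scale by (-1, -1, 3/2): (9, 12, 15) → (-9, -12, 45/2); (12, 15, 33/2) → (-12, -15, 99/4)
T4 shear: y ← y − 2·z: (-9, -12, 45/2) → (-9, -57, 45/2); (-12, -15, 99/4) → (-12, -129/2, 99/4)
T5 scale by (3, -3, 2): (-9, -57, 45/2) → (-27, 171, 45); (-12, -129/2, 99/4) → (-36, 387/2, 99/2)
T6 shear: y ← y − 1/2·z: (-27, 171, 45) → (-27, 297/2, 45); (-36, 387/2, 99/2) → (-36, 675/4, 99/2)

image vertices: (-27, 297/2, 45), (-36, 675/4, 99/2)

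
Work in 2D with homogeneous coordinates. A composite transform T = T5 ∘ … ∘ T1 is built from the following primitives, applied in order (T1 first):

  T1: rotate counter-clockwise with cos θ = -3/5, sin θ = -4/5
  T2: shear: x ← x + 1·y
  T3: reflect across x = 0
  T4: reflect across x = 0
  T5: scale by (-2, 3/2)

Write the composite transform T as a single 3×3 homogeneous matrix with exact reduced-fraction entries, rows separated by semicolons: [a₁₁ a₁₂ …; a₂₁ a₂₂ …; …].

T1 = [-3/5 4/5 0; -4/5 -3/5 0; 0 0 1]
T2·T1 = [-7/5 1/5 0; -4/5 -3/5 0; 0 0 1]
T3·…·T1 = [7/5 -1/5 0; -4/5 -3/5 0; 0 0 1]
T4·…·T1 = [-7/5 1/5 0; -4/5 -3/5 0; 0 0 1]
T5·…·T1 = [14/5 -2/5 0; -6/5 -9/10 0; 0 0 1]

T = [14/5 -2/5 0; -6/5 -9/10 0; 0 0 1]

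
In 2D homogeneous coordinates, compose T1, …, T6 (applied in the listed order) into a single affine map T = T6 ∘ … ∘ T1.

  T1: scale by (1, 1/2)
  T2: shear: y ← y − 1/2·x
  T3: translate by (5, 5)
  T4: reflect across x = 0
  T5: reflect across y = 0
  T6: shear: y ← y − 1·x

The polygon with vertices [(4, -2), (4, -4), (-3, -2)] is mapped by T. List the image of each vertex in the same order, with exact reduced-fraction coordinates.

T1 scale by (1, 1/2): (4, -2) → (4, -1); (4, -4) → (4, -2); (-3, -2) → (-3, -1)
T2 shear: y ← y − 1/2·x: (4, -1) → (4, -3); (4, -2) → (4, -4); (-3, -1) → (-3, 1/2)
T3 translate by (5, 5): (4, -3) → (9, 2); (4, -4) → (9, 1); (-3, 1/2) → (2, 11/2)
T4 reflect across x = 0: (9, 2) → (-9, 2); (9, 1) → (-9, 1); (2, 11/2) → (-2, 11/2)
T5 reflect across y = 0: (-9, 2) → (-9, -2); (-9, 1) → (-9, -1); (-2, 11/2) → (-2, -11/2)
T6 shear: y ← y − 1·x: (-9, -2) → (-9, 7); (-9, -1) → (-9, 8); (-2, -11/2) → (-2, -7/2)

image vertices: (-9, 7), (-9, 8), (-2, -7/2)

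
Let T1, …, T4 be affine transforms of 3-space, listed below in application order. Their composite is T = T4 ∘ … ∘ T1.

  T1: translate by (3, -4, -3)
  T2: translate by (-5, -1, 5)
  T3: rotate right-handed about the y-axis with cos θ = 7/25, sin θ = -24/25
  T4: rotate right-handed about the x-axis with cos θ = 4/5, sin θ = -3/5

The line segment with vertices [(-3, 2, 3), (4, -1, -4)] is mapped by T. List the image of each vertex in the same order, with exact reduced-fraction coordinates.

image vertices: (-31/5, -111/25, -23/25), (62/25, -498/125, 586/125)

T1 translate by (3, -4, -3): (-3, 2, 3) → (0, -2, 0); (4, -1, -4) → (7, -5, -7)
T2 translate by (-5, -1, 5): (0, -2, 0) → (-5, -3, 5); (7, -5, -7) → (2, -6, -2)
T3 rotate right-handed about the y-axis with cos θ = 7/25, sin θ = -24/25: (-5, -3, 5) → (-31/5, -3, -17/5); (2, -6, -2) → (62/25, -6, 34/25)
T4 rotate right-handed about the x-axis with cos θ = 4/5, sin θ = -3/5: (-31/5, -3, -17/5) → (-31/5, -111/25, -23/25); (62/25, -6, 34/25) → (62/25, -498/125, 586/125)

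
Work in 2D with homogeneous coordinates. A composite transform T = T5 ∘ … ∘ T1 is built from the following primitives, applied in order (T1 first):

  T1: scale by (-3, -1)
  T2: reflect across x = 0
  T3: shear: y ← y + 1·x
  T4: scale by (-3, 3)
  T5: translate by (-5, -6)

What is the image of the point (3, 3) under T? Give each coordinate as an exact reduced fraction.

T1 scale by (-3, -1): (3, 3) → (-9, -3)
T2 reflect across x = 0: (-9, -3) → (9, -3)
T3 shear: y ← y + 1·x: (9, -3) → (9, 6)
T4 scale by (-3, 3): (9, 6) → (-27, 18)
T5 translate by (-5, -6): (-27, 18) → (-32, 12)

T(p) = (-32, 12)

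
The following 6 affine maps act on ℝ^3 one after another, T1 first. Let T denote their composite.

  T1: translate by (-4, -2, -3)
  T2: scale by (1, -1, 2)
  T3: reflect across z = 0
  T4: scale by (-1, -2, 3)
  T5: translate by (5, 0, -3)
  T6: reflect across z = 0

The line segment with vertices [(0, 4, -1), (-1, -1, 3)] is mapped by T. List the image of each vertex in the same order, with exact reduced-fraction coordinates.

image vertices: (9, 4, -21), (10, -6, 3)

T1 translate by (-4, -2, -3): (0, 4, -1) → (-4, 2, -4); (-1, -1, 3) → (-5, -3, 0)
T2 scale by (1, -1, 2): (-4, 2, -4) → (-4, -2, -8); (-5, -3, 0) → (-5, 3, 0)
T3 reflect across z = 0: (-4, -2, -8) → (-4, -2, 8); (-5, 3, 0) → (-5, 3, 0)
T4 scale by (-1, -2, 3): (-4, -2, 8) → (4, 4, 24); (-5, 3, 0) → (5, -6, 0)
T5 translate by (5, 0, -3): (4, 4, 24) → (9, 4, 21); (5, -6, 0) → (10, -6, -3)
T6 reflect across z = 0: (9, 4, 21) → (9, 4, -21); (10, -6, -3) → (10, -6, 3)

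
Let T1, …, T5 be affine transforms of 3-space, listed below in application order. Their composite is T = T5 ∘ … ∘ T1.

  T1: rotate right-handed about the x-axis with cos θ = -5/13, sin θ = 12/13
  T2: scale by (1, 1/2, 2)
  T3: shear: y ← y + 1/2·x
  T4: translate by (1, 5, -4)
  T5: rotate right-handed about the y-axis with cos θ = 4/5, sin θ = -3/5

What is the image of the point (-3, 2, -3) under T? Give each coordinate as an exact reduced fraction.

T(p) = (-14/5, 9/2, 2/5)

T1 rotate right-handed about the x-axis with cos θ = -5/13, sin θ = 12/13: (-3, 2, -3) → (-3, 2, 3)
T2 scale by (1, 1/2, 2): (-3, 2, 3) → (-3, 1, 6)
T3 shear: y ← y + 1/2·x: (-3, 1, 6) → (-3, -1/2, 6)
T4 translate by (1, 5, -4): (-3, -1/2, 6) → (-2, 9/2, 2)
T5 rotate right-handed about the y-axis with cos θ = 4/5, sin θ = -3/5: (-2, 9/2, 2) → (-14/5, 9/2, 2/5)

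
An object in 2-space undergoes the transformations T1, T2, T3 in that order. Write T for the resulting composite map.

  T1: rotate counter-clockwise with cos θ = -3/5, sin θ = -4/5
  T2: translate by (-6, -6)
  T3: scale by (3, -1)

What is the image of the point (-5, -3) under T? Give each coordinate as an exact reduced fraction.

T1 rotate counter-clockwise with cos θ = -3/5, sin θ = -4/5: (-5, -3) → (3/5, 29/5)
T2 translate by (-6, -6): (3/5, 29/5) → (-27/5, -1/5)
T3 scale by (3, -1): (-27/5, -1/5) → (-81/5, 1/5)

T(p) = (-81/5, 1/5)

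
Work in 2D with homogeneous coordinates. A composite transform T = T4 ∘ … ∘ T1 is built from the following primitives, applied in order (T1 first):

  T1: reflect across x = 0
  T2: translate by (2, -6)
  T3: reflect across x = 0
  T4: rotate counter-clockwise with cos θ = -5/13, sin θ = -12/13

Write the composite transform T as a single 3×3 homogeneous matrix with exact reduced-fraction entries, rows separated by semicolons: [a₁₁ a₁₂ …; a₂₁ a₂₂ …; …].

T = [-5/13 12/13 -62/13; -12/13 -5/13 54/13; 0 0 1]

T1 = [-1 0 0; 0 1 0; 0 0 1]
T2·T1 = [-1 0 2; 0 1 -6; 0 0 1]
T3·…·T1 = [1 0 -2; 0 1 -6; 0 0 1]
T4·…·T1 = [-5/13 12/13 -62/13; -12/13 -5/13 54/13; 0 0 1]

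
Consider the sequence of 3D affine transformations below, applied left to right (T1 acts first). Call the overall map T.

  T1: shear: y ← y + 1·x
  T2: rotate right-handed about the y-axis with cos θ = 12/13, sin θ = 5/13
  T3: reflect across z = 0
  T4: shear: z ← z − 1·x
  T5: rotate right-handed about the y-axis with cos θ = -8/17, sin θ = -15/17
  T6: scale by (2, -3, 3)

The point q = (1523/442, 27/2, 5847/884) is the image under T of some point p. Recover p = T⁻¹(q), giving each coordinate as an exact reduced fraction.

T1 = [1 0 0 0; 1 1 0 0; 0 0 1 0; 0 0 0 1]
T2·T1 = [12/13 0 5/13 0; 1 1 0 0; -5/13 0 12/13 0; 0 0 0 1]
T3·…·T1 = [12/13 0 5/13 0; 1 1 0 0; 5/13 0 -12/13 0; 0 0 0 1]
T4·…·T1 = [12/13 0 5/13 0; 1 1 0 0; -7/13 0 -17/13 0; 0 0 0 1]
T5·…·T1 = [9/221 0 215/221 0; 1 1 0 0; 236/221 0 211/221 0; 0 0 0 1]
T6·…·T1 = [18/221 0 430/221 0; -3 -3 0 0; 708/221 0 633/221 0; 0 0 0 1]
det M = 18; M⁻¹ = [-211/442 0 215/663 0; 211/442 -1/3 -215/663 0; 118/221 0 -3/221 0; 0 0 0 1]
M⁻¹ · (1523/442, 27/2, 5847/884)ᵀ = (1/2, -5, 7/4)ᵀ

p = (1/2, -5, 7/4)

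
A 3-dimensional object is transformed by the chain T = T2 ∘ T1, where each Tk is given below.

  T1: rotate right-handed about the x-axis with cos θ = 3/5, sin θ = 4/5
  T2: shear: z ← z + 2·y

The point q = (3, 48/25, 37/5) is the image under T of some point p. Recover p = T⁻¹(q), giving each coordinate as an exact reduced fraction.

T1 = [1 0 0 0; 0 3/5 -4/5 0; 0 4/5 3/5 0; 0 0 0 1]
T2·T1 = [1 0 0 0; 0 3/5 -4/5 0; 0 2 -1 0; 0 0 0 1]
det M = 1; M⁻¹ = [1 0 0 0; 0 -1 4/5 0; 0 -2 3/5 0; 0 0 0 1]
M⁻¹ · (3, 48/25, 37/5)ᵀ = (3, 4, 3/5)ᵀ

p = (3, 4, 3/5)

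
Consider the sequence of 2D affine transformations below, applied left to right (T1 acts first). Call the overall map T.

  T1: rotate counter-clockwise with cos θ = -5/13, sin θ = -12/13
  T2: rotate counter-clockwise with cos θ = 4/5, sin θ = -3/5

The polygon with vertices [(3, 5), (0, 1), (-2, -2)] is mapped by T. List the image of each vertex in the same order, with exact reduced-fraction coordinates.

T1 rotate counter-clockwise with cos θ = -5/13, sin θ = -12/13: (3, 5) → (45/13, -61/13); (0, 1) → (12/13, -5/13); (-2, -2) → (-14/13, 34/13)
T2 rotate counter-clockwise with cos θ = 4/5, sin θ = -3/5: (45/13, -61/13) → (-3/65, -379/65); (12/13, -5/13) → (33/65, -56/65); (-14/13, 34/13) → (46/65, 178/65)

image vertices: (-3/65, -379/65), (33/65, -56/65), (46/65, 178/65)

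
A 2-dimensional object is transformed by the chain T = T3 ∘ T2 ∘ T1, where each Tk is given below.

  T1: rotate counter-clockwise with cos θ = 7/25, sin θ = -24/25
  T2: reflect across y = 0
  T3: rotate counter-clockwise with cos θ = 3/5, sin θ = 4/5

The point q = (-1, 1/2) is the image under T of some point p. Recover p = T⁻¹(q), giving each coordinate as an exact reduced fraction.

p = (1, -1/2)

T1 = [7/25 24/25 0; -24/25 7/25 0; 0 0 1]
T2·T1 = [7/25 24/25 0; 24/25 -7/25 0; 0 0 1]
T3·…·T1 = [-3/5 4/5 0; 4/5 3/5 0; 0 0 1]
det M = -1; M⁻¹ = [-3/5 4/5 0; 4/5 3/5 0; 0 0 1]
M⁻¹ · (-1, 1/2)ᵀ = (1, -1/2)ᵀ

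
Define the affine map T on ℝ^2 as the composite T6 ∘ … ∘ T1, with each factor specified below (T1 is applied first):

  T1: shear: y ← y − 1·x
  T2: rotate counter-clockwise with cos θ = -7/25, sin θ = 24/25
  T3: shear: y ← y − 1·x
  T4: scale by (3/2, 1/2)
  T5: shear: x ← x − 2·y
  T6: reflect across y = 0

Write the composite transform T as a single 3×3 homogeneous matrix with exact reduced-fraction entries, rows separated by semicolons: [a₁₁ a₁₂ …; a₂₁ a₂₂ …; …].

T = [23/50 -53/25 0; -7/25 -17/50 0; 0 0 1]

T1 = [1 0 0; -1 1 0; 0 0 1]
T2·T1 = [17/25 -24/25 0; 31/25 -7/25 0; 0 0 1]
T3·…·T1 = [17/25 -24/25 0; 14/25 17/25 0; 0 0 1]
T4·…·T1 = [51/50 -36/25 0; 7/25 17/50 0; 0 0 1]
T5·…·T1 = [23/50 -53/25 0; 7/25 17/50 0; 0 0 1]
T6·…·T1 = [23/50 -53/25 0; -7/25 -17/50 0; 0 0 1]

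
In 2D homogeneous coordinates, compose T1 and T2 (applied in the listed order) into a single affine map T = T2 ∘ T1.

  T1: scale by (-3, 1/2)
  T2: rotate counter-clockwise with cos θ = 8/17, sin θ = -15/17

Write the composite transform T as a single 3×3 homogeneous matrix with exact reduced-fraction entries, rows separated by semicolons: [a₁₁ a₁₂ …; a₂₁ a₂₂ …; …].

T = [-24/17 15/34 0; 45/17 4/17 0; 0 0 1]

T1 = [-3 0 0; 0 1/2 0; 0 0 1]
T2·T1 = [-24/17 15/34 0; 45/17 4/17 0; 0 0 1]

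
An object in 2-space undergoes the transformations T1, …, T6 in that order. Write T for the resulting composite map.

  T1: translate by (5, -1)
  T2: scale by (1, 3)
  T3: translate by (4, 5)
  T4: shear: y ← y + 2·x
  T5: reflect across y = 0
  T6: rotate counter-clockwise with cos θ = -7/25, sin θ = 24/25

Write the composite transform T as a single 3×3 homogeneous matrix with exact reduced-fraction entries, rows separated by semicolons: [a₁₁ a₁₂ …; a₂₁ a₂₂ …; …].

T = [41/25 72/25 417/25; 38/25 21/25 356/25; 0 0 1]

T1 = [1 0 5; 0 1 -1; 0 0 1]
T2·T1 = [1 0 5; 0 3 -3; 0 0 1]
T3·…·T1 = [1 0 9; 0 3 2; 0 0 1]
T4·…·T1 = [1 0 9; 2 3 20; 0 0 1]
T5·…·T1 = [1 0 9; -2 -3 -20; 0 0 1]
T6·…·T1 = [41/25 72/25 417/25; 38/25 21/25 356/25; 0 0 1]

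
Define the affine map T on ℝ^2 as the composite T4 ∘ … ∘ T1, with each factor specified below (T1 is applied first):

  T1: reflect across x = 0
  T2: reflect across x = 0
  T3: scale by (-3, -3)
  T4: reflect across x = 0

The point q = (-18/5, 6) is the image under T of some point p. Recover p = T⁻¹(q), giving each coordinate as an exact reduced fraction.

p = (-6/5, -2)

T1 = [-1 0 0; 0 1 0; 0 0 1]
T2·T1 = [1 0 0; 0 1 0; 0 0 1]
T3·…·T1 = [-3 0 0; 0 -3 0; 0 0 1]
T4·…·T1 = [3 0 0; 0 -3 0; 0 0 1]
det M = -9; M⁻¹ = [1/3 0 0; 0 -1/3 0; 0 0 1]
M⁻¹ · (-18/5, 6)ᵀ = (-6/5, -2)ᵀ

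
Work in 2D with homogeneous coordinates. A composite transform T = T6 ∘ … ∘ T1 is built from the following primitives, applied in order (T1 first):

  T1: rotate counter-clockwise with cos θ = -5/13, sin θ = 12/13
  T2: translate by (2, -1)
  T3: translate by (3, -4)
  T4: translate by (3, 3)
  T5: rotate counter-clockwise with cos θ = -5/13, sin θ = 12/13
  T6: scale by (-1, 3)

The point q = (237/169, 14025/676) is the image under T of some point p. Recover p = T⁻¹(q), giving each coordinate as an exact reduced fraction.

T1 = [-5/13 -12/13 0; 12/13 -5/13 0; 0 0 1]
T2·T1 = [-5/13 -12/13 2; 12/13 -5/13 -1; 0 0 1]
T3·…·T1 = [-5/13 -12/13 5; 12/13 -5/13 -5; 0 0 1]
T4·…·T1 = [-5/13 -12/13 8; 12/13 -5/13 -2; 0 0 1]
T5·…·T1 = [-119/169 120/169 -16/13; -120/169 -119/169 106/13; 0 0 1]
T6·…·T1 = [119/169 -120/169 16/13; -360/169 -357/169 318/13; 0 0 1]
det M = -3; M⁻¹ = [119/169 -40/169 64/13; -120/169 -119/507 86/13; 0 0 1]
M⁻¹ · (237/169, 14025/676)ᵀ = (1, 3/4)ᵀ

p = (1, 3/4)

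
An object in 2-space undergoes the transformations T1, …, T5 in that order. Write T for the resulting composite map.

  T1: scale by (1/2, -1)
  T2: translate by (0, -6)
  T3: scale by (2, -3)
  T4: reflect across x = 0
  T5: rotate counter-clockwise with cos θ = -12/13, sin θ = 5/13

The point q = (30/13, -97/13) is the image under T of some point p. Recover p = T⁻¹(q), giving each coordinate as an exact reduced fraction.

p = (5, -4)

T1 = [1/2 0 0; 0 -1 0; 0 0 1]
T2·T1 = [1/2 0 0; 0 -1 -6; 0 0 1]
T3·…·T1 = [1 0 0; 0 3 18; 0 0 1]
T4·…·T1 = [-1 0 0; 0 3 18; 0 0 1]
T5·…·T1 = [12/13 -15/13 -90/13; -5/13 -36/13 -216/13; 0 0 1]
det M = -3; M⁻¹ = [12/13 -5/13 0; -5/39 -4/13 -6; 0 0 1]
M⁻¹ · (30/13, -97/13)ᵀ = (5, -4)ᵀ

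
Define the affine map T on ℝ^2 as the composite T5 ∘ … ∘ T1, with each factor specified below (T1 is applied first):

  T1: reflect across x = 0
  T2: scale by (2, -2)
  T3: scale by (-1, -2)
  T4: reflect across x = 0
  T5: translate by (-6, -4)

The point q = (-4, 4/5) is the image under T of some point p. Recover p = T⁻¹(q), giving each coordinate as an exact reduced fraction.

T1 = [-1 0 0; 0 1 0; 0 0 1]
T2·T1 = [-2 0 0; 0 -2 0; 0 0 1]
T3·…·T1 = [2 0 0; 0 4 0; 0 0 1]
T4·…·T1 = [-2 0 0; 0 4 0; 0 0 1]
T5·…·T1 = [-2 0 -6; 0 4 -4; 0 0 1]
det M = -8; M⁻¹ = [-1/2 0 -3; 0 1/4 1; 0 0 1]
M⁻¹ · (-4, 4/5)ᵀ = (-1, 6/5)ᵀ

p = (-1, 6/5)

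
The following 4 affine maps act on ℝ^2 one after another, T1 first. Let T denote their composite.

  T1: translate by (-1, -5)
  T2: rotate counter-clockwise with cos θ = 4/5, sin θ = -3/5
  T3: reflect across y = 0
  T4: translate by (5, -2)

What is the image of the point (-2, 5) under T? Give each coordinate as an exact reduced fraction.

T(p) = (13/5, -19/5)

T1 translate by (-1, -5): (-2, 5) → (-3, 0)
T2 rotate counter-clockwise with cos θ = 4/5, sin θ = -3/5: (-3, 0) → (-12/5, 9/5)
T3 reflect across y = 0: (-12/5, 9/5) → (-12/5, -9/5)
T4 translate by (5, -2): (-12/5, -9/5) → (13/5, -19/5)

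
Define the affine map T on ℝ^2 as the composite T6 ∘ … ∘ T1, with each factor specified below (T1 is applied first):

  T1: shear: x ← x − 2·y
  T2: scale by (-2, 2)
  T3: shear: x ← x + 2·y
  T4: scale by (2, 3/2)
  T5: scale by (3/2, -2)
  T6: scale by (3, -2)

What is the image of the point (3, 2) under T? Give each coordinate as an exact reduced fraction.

T(p) = (90, 24)

T1 shear: x ← x − 2·y: (3, 2) → (-1, 2)
T2 scale by (-2, 2): (-1, 2) → (2, 4)
T3 shear: x ← x + 2·y: (2, 4) → (10, 4)
T4 scale by (2, 3/2): (10, 4) → (20, 6)
T5 scale by (3/2, -2): (20, 6) → (30, -12)
T6 scale by (3, -2): (30, -12) → (90, 24)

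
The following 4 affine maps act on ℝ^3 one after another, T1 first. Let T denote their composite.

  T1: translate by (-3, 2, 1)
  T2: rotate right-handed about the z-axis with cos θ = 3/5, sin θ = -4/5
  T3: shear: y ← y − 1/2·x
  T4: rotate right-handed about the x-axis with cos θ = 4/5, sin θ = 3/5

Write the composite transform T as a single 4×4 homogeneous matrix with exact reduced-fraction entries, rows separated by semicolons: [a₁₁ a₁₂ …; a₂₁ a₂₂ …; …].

T1 = [1 0 0 -3; 0 1 0 2; 0 0 1 1; 0 0 0 1]
T2·T1 = [3/5 4/5 0 -1/5; -4/5 3/5 0 18/5; 0 0 1 1; 0 0 0 1]
T3·…·T1 = [3/5 4/5 0 -1/5; -11/10 1/5 0 37/10; 0 0 1 1; 0 0 0 1]
T4·…·T1 = [3/5 4/5 0 -1/5; -22/25 4/25 -3/5 59/25; -33/50 3/25 4/5 151/50; 0 0 0 1]

T = [3/5 4/5 0 -1/5; -22/25 4/25 -3/5 59/25; -33/50 3/25 4/5 151/50; 0 0 0 1]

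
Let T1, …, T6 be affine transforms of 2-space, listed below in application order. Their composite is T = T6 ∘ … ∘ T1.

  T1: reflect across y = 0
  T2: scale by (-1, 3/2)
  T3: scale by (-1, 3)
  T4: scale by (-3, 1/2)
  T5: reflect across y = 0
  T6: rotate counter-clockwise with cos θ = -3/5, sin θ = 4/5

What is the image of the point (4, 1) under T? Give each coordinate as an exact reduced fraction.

T1 reflect across y = 0: (4, 1) → (4, -1)
T2 scale by (-1, 3/2): (4, -1) → (-4, -3/2)
T3 scale by (-1, 3): (-4, -3/2) → (4, -9/2)
T4 scale by (-3, 1/2): (4, -9/2) → (-12, -9/4)
T5 reflect across y = 0: (-12, -9/4) → (-12, 9/4)
T6 rotate counter-clockwise with cos θ = -3/5, sin θ = 4/5: (-12, 9/4) → (27/5, -219/20)

T(p) = (27/5, -219/20)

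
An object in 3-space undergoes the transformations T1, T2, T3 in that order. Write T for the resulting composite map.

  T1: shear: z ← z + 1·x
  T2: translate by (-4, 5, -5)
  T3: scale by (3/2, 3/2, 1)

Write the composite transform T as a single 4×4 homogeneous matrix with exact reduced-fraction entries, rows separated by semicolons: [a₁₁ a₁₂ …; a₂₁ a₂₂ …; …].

T1 = [1 0 0 0; 0 1 0 0; 1 0 1 0; 0 0 0 1]
T2·T1 = [1 0 0 -4; 0 1 0 5; 1 0 1 -5; 0 0 0 1]
T3·…·T1 = [3/2 0 0 -6; 0 3/2 0 15/2; 1 0 1 -5; 0 0 0 1]

T = [3/2 0 0 -6; 0 3/2 0 15/2; 1 0 1 -5; 0 0 0 1]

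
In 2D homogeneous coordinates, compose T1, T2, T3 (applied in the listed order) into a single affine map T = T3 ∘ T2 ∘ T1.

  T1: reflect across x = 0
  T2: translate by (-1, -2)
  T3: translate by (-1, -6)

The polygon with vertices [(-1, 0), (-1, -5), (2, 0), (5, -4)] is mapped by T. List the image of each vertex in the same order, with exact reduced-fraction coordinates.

image vertices: (-1, -8), (-1, -13), (-4, -8), (-7, -12)

T1 reflect across x = 0: (-1, 0) → (1, 0); (-1, -5) → (1, -5); (2, 0) → (-2, 0); (5, -4) → (-5, -4)
T2 translate by (-1, -2): (1, 0) → (0, -2); (1, -5) → (0, -7); (-2, 0) → (-3, -2); (-5, -4) → (-6, -6)
T3 translate by (-1, -6): (0, -2) → (-1, -8); (0, -7) → (-1, -13); (-3, -2) → (-4, -8); (-6, -6) → (-7, -12)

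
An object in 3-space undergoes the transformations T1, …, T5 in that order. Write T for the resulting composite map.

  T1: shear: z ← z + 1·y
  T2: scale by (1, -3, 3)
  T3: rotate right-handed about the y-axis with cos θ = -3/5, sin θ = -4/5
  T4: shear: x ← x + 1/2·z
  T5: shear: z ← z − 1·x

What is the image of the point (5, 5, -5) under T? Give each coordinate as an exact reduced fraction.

T(p) = (-1, -15, 5)

T1 shear: z ← z + 1·y: (5, 5, -5) → (5, 5, 0)
T2 scale by (1, -3, 3): (5, 5, 0) → (5, -15, 0)
T3 rotate right-handed about the y-axis with cos θ = -3/5, sin θ = -4/5: (5, -15, 0) → (-3, -15, 4)
T4 shear: x ← x + 1/2·z: (-3, -15, 4) → (-1, -15, 4)
T5 shear: z ← z − 1·x: (-1, -15, 4) → (-1, -15, 5)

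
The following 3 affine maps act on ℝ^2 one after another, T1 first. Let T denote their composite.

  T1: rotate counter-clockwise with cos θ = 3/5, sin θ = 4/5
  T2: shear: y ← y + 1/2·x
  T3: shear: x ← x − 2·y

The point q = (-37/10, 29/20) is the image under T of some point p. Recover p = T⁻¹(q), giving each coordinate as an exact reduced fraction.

T1 = [3/5 -4/5 0; 4/5 3/5 0; 0 0 1]
T2·T1 = [3/5 -4/5 0; 11/10 1/5 0; 0 0 1]
T3·…·T1 = [-8/5 -6/5 0; 11/10 1/5 0; 0 0 1]
det M = 1; M⁻¹ = [1/5 6/5 0; -11/10 -8/5 0; 0 0 1]
M⁻¹ · (-37/10, 29/20)ᵀ = (1, 7/4)ᵀ

p = (1, 7/4)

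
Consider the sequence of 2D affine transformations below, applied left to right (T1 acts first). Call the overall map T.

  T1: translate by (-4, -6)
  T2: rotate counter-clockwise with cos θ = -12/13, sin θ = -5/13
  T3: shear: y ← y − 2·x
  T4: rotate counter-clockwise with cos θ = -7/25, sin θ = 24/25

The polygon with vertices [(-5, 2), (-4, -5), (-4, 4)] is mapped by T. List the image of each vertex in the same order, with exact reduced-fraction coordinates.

image vertices: (1376/325, 2693/325), (-2447/325, 354/325), (398/65, 564/65)

T1 translate by (-4, -6): (-5, 2) → (-9, -4); (-4, -5) → (-8, -11); (-4, 4) → (-8, -2)
T2 rotate counter-clockwise with cos θ = -12/13, sin θ = -5/13: (-9, -4) → (88/13, 93/13); (-8, -11) → (41/13, 172/13); (-8, -2) → (86/13, 64/13)
T3 shear: y ← y − 2·x: (88/13, 93/13) → (88/13, -83/13); (41/13, 172/13) → (41/13, 90/13); (86/13, 64/13) → (86/13, -108/13)
T4 rotate counter-clockwise with cos θ = -7/25, sin θ = 24/25: (88/13, -83/13) → (1376/325, 2693/325); (41/13, 90/13) → (-2447/325, 354/325); (86/13, -108/13) → (398/65, 564/65)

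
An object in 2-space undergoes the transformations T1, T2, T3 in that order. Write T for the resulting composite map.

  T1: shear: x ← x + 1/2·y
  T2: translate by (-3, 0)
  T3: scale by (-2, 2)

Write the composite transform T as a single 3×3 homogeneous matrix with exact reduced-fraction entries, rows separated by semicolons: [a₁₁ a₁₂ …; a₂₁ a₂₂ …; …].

T1 = [1 1/2 0; 0 1 0; 0 0 1]
T2·T1 = [1 1/2 -3; 0 1 0; 0 0 1]
T3·…·T1 = [-2 -1 6; 0 2 0; 0 0 1]

T = [-2 -1 6; 0 2 0; 0 0 1]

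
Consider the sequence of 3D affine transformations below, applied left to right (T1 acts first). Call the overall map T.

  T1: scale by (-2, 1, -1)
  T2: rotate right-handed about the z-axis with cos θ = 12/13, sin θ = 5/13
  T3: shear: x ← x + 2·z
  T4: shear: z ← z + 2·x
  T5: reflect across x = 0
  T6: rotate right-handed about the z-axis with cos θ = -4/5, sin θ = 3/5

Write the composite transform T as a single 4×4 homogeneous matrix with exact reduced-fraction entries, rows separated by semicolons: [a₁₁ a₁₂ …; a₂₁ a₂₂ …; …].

T = [-66/65 -56/65 -8/5 0; 112/65 -33/65 6/5 0; -48/13 -10/13 -5 0; 0 0 0 1]

T1 = [-2 0 0 0; 0 1 0 0; 0 0 -1 0; 0 0 0 1]
T2·T1 = [-24/13 -5/13 0 0; -10/13 12/13 0 0; 0 0 -1 0; 0 0 0 1]
T3·…·T1 = [-24/13 -5/13 -2 0; -10/13 12/13 0 0; 0 0 -1 0; 0 0 0 1]
T4·…·T1 = [-24/13 -5/13 -2 0; -10/13 12/13 0 0; -48/13 -10/13 -5 0; 0 0 0 1]
T5·…·T1 = [24/13 5/13 2 0; -10/13 12/13 0 0; -48/13 -10/13 -5 0; 0 0 0 1]
T6·…·T1 = [-66/65 -56/65 -8/5 0; 112/65 -33/65 6/5 0; -48/13 -10/13 -5 0; 0 0 0 1]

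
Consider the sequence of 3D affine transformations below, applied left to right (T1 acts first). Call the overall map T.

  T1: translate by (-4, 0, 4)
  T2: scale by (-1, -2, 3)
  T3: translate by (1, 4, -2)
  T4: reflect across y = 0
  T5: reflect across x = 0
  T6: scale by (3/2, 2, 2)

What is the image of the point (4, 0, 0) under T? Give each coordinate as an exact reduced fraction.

T(p) = (-3/2, -8, 20)

T1 translate by (-4, 0, 4): (4, 0, 0) → (0, 0, 4)
T2 scale by (-1, -2, 3): (0, 0, 4) → (0, 0, 12)
T3 translate by (1, 4, -2): (0, 0, 12) → (1, 4, 10)
T4 reflect across y = 0: (1, 4, 10) → (1, -4, 10)
T5 reflect across x = 0: (1, -4, 10) → (-1, -4, 10)
T6 scale by (3/2, 2, 2): (-1, -4, 10) → (-3/2, -8, 20)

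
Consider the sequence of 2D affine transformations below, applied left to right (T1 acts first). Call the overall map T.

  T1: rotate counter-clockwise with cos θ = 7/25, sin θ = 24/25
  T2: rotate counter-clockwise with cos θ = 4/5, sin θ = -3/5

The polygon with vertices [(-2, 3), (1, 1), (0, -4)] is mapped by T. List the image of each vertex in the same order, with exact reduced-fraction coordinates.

T1 rotate counter-clockwise with cos θ = 7/25, sin θ = 24/25: (-2, 3) → (-86/25, -27/25); (1, 1) → (-17/25, 31/25); (0, -4) → (96/25, -28/25)
T2 rotate counter-clockwise with cos θ = 4/5, sin θ = -3/5: (-86/25, -27/25) → (-17/5, 6/5); (-17/25, 31/25) → (1/5, 7/5); (96/25, -28/25) → (12/5, -16/5)

image vertices: (-17/5, 6/5), (1/5, 7/5), (12/5, -16/5)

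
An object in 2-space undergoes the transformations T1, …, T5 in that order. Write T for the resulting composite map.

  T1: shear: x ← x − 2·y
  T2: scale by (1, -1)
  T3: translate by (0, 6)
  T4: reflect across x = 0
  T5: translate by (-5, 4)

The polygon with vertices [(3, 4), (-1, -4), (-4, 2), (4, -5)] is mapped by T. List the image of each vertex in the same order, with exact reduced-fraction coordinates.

image vertices: (0, 6), (-12, 14), (3, 8), (-19, 15)

T1 shear: x ← x − 2·y: (3, 4) → (-5, 4); (-1, -4) → (7, -4); (-4, 2) → (-8, 2); (4, -5) → (14, -5)
T2 scale by (1, -1): (-5, 4) → (-5, -4); (7, -4) → (7, 4); (-8, 2) → (-8, -2); (14, -5) → (14, 5)
T3 translate by (0, 6): (-5, -4) → (-5, 2); (7, 4) → (7, 10); (-8, -2) → (-8, 4); (14, 5) → (14, 11)
T4 reflect across x = 0: (-5, 2) → (5, 2); (7, 10) → (-7, 10); (-8, 4) → (8, 4); (14, 11) → (-14, 11)
T5 translate by (-5, 4): (5, 2) → (0, 6); (-7, 10) → (-12, 14); (8, 4) → (3, 8); (-14, 11) → (-19, 15)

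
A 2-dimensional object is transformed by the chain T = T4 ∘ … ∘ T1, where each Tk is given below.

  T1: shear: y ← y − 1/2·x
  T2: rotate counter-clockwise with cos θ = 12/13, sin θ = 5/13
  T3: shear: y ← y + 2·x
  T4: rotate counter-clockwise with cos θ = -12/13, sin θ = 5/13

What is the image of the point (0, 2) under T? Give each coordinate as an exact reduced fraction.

T(p) = (100/169, -98/169)

T1 shear: y ← y − 1/2·x: (0, 2) → (0, 2)
T2 rotate counter-clockwise with cos θ = 12/13, sin θ = 5/13: (0, 2) → (-10/13, 24/13)
T3 shear: y ← y + 2·x: (-10/13, 24/13) → (-10/13, 4/13)
T4 rotate counter-clockwise with cos θ = -12/13, sin θ = 5/13: (-10/13, 4/13) → (100/169, -98/169)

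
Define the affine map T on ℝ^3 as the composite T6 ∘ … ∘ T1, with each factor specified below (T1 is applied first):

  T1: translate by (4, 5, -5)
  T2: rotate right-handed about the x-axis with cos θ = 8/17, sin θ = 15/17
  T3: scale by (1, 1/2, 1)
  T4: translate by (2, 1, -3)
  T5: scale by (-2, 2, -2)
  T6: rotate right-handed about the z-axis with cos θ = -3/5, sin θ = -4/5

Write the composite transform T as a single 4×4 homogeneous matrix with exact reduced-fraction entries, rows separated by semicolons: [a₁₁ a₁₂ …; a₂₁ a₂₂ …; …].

T = [6/5 32/85 -12/17 1208/85; 8/5 -24/85 9/17 369/85; 0 -30/17 -16/17 32/17; 0 0 0 1]

T1 = [1 0 0 4; 0 1 0 5; 0 0 1 -5; 0 0 0 1]
T2·T1 = [1 0 0 4; 0 8/17 -15/17 115/17; 0 15/17 8/17 35/17; 0 0 0 1]
T3·…·T1 = [1 0 0 4; 0 4/17 -15/34 115/34; 0 15/17 8/17 35/17; 0 0 0 1]
T4·…·T1 = [1 0 0 6; 0 4/17 -15/34 149/34; 0 15/17 8/17 -16/17; 0 0 0 1]
T5·…·T1 = [-2 0 0 -12; 0 8/17 -15/17 149/17; 0 -30/17 -16/17 32/17; 0 0 0 1]
T6·…·T1 = [6/5 32/85 -12/17 1208/85; 8/5 -24/85 9/17 369/85; 0 -30/17 -16/17 32/17; 0 0 0 1]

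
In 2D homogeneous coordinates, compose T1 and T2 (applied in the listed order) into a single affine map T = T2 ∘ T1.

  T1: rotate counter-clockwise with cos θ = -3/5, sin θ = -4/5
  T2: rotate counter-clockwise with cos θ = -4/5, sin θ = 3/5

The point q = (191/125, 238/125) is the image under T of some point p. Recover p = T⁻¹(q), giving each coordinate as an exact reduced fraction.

p = (2, 7/5)

T1 = [-3/5 4/5 0; -4/5 -3/5 0; 0 0 1]
T2·T1 = [24/25 -7/25 0; 7/25 24/25 0; 0 0 1]
det M = 1; M⁻¹ = [24/25 7/25 0; -7/25 24/25 0; 0 0 1]
M⁻¹ · (191/125, 238/125)ᵀ = (2, 7/5)ᵀ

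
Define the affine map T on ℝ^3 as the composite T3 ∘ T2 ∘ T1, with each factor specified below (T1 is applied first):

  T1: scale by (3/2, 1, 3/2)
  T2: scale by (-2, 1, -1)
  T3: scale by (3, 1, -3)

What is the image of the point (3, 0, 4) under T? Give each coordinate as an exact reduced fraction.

T1 scale by (3/2, 1, 3/2): (3, 0, 4) → (9/2, 0, 6)
T2 scale by (-2, 1, -1): (9/2, 0, 6) → (-9, 0, -6)
T3 scale by (3, 1, -3): (-9, 0, -6) → (-27, 0, 18)

T(p) = (-27, 0, 18)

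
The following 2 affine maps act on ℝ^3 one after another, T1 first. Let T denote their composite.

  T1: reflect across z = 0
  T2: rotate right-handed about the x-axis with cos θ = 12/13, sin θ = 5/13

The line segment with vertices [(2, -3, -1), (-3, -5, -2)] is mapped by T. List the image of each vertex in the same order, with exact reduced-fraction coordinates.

T1 reflect across z = 0: (2, -3, -1) → (2, -3, 1); (-3, -5, -2) → (-3, -5, 2)
T2 rotate right-handed about the x-axis with cos θ = 12/13, sin θ = 5/13: (2, -3, 1) → (2, -41/13, -3/13); (-3, -5, 2) → (-3, -70/13, -1/13)

image vertices: (2, -41/13, -3/13), (-3, -70/13, -1/13)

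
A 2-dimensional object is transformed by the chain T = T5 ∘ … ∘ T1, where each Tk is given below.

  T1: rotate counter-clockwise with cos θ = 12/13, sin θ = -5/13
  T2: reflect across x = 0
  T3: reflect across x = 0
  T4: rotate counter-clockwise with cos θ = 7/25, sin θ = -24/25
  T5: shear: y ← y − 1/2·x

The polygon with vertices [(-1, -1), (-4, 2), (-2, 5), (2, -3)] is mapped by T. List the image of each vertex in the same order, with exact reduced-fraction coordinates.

image vertices: (-287/325, 201/130), (158/65, 33/13), (1687/325, -151/130), (-1041/325, -7/130)

T1 rotate counter-clockwise with cos θ = 12/13, sin θ = -5/13: (-1, -1) → (-17/13, -7/13); (-4, 2) → (-38/13, 44/13); (-2, 5) → (1/13, 70/13); (2, -3) → (9/13, -46/13)
T2 reflect across x = 0: (-17/13, -7/13) → (17/13, -7/13); (-38/13, 44/13) → (38/13, 44/13); (1/13, 70/13) → (-1/13, 70/13); (9/13, -46/13) → (-9/13, -46/13)
T3 reflect across x = 0: (17/13, -7/13) → (-17/13, -7/13); (38/13, 44/13) → (-38/13, 44/13); (-1/13, 70/13) → (1/13, 70/13); (-9/13, -46/13) → (9/13, -46/13)
T4 rotate counter-clockwise with cos θ = 7/25, sin θ = -24/25: (-17/13, -7/13) → (-287/325, 359/325); (-38/13, 44/13) → (158/65, 244/65); (1/13, 70/13) → (1687/325, 466/325); (9/13, -46/13) → (-1041/325, -538/325)
T5 shear: y ← y − 1/2·x: (-287/325, 359/325) → (-287/325, 201/130); (158/65, 244/65) → (158/65, 33/13); (1687/325, 466/325) → (1687/325, -151/130); (-1041/325, -538/325) → (-1041/325, -7/130)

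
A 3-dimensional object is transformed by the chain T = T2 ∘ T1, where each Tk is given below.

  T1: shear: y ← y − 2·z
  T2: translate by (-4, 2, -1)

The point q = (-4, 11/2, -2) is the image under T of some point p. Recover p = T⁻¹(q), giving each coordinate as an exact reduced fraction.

T1 = [1 0 0 0; 0 1 -2 0; 0 0 1 0; 0 0 0 1]
T2·T1 = [1 0 0 -4; 0 1 -2 2; 0 0 1 -1; 0 0 0 1]
det M = 1; M⁻¹ = [1 0 0 4; 0 1 2 0; 0 0 1 1; 0 0 0 1]
M⁻¹ · (-4, 11/2, -2)ᵀ = (0, 3/2, -1)ᵀ

p = (0, 3/2, -1)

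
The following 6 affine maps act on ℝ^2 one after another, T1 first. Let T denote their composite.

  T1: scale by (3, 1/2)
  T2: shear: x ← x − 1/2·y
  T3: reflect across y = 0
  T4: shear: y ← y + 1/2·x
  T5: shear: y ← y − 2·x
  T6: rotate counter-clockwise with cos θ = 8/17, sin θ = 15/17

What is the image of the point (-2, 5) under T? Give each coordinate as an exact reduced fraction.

T(p) = (-1469/136, -167/68)

T1 scale by (3, 1/2): (-2, 5) → (-6, 5/2)
T2 shear: x ← x − 1/2·y: (-6, 5/2) → (-29/4, 5/2)
T3 reflect across y = 0: (-29/4, 5/2) → (-29/4, -5/2)
T4 shear: y ← y + 1/2·x: (-29/4, -5/2) → (-29/4, -49/8)
T5 shear: y ← y − 2·x: (-29/4, -49/8) → (-29/4, 67/8)
T6 rotate counter-clockwise with cos θ = 8/17, sin θ = 15/17: (-29/4, 67/8) → (-1469/136, -167/68)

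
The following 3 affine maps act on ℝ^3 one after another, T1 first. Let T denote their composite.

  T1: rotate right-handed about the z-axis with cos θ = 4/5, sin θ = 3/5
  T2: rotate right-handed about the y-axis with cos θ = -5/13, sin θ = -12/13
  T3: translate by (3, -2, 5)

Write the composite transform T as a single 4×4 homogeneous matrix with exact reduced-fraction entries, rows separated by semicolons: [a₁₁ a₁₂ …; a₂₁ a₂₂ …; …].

T = [-4/13 3/13 -12/13 3; 3/5 4/5 0 -2; 48/65 -36/65 -5/13 5; 0 0 0 1]

T1 = [4/5 -3/5 0 0; 3/5 4/5 0 0; 0 0 1 0; 0 0 0 1]
T2·T1 = [-4/13 3/13 -12/13 0; 3/5 4/5 0 0; 48/65 -36/65 -5/13 0; 0 0 0 1]
T3·…·T1 = [-4/13 3/13 -12/13 3; 3/5 4/5 0 -2; 48/65 -36/65 -5/13 5; 0 0 0 1]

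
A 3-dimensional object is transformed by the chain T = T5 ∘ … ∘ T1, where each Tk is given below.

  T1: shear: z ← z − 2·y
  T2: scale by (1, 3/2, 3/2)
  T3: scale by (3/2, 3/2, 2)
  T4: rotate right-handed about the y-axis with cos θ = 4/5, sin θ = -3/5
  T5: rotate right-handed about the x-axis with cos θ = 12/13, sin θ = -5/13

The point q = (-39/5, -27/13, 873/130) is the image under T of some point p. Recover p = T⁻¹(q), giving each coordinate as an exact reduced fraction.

T1 = [1 0 0 0; 0 1 0 0; 0 -2 1 0; 0 0 0 1]
T2·T1 = [1 0 0 0; 0 3/2 0 0; 0 -3 3/2 0; 0 0 0 1]
T3·…·T1 = [3/2 0 0 0; 0 9/4 0 0; 0 -6 3 0; 0 0 0 1]
T4·…·T1 = [6/5 18/5 -9/5 0; 0 9/4 0 0; 9/10 -24/5 12/5 0; 0 0 0 1]
T5·…·T1 = [6/5 18/5 -9/5 0; 9/26 3/13 12/13 0; 54/65 -1377/260 144/65 0; 0 0 0 1]
det M = 81/8; M⁻¹ = [8/15 2/13 24/65 0; 0 16/39 -20/117 0; -1/5 12/13 -56/585 0; 0 0 0 1]
M⁻¹ · (-39/5, -27/13, 873/130)ᵀ = (-2, -2, -1)ᵀ

p = (-2, -2, -1)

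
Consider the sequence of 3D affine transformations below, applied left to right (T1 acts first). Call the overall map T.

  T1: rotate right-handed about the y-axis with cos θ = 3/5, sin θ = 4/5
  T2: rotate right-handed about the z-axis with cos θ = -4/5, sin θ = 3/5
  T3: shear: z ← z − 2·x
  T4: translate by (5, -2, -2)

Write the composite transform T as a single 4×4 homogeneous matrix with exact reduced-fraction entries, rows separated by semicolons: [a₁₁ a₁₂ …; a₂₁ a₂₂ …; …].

T1 = [3/5 0 4/5 0; 0 1 0 0; -4/5 0 3/5 0; 0 0 0 1]
T2·T1 = [-12/25 -3/5 -16/25 0; 9/25 -4/5 12/25 0; -4/5 0 3/5 0; 0 0 0 1]
T3·…·T1 = [-12/25 -3/5 -16/25 0; 9/25 -4/5 12/25 0; 4/25 6/5 47/25 0; 0 0 0 1]
T4·…·T1 = [-12/25 -3/5 -16/25 5; 9/25 -4/5 12/25 -2; 4/25 6/5 47/25 -2; 0 0 0 1]

T = [-12/25 -3/5 -16/25 5; 9/25 -4/5 12/25 -2; 4/25 6/5 47/25 -2; 0 0 0 1]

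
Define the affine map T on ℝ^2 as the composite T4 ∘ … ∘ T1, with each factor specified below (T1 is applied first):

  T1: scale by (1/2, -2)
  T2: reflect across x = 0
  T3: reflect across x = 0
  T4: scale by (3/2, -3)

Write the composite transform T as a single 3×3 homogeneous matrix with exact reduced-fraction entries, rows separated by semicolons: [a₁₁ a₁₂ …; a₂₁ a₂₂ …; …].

T = [3/4 0 0; 0 6 0; 0 0 1]

T1 = [1/2 0 0; 0 -2 0; 0 0 1]
T2·T1 = [-1/2 0 0; 0 -2 0; 0 0 1]
T3·…·T1 = [1/2 0 0; 0 -2 0; 0 0 1]
T4·…·T1 = [3/4 0 0; 0 6 0; 0 0 1]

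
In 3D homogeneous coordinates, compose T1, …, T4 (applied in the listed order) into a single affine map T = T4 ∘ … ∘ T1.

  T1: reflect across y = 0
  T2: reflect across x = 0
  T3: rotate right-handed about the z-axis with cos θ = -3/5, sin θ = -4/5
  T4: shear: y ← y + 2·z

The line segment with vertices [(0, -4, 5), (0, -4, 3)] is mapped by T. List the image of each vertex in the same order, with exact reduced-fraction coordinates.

T1 reflect across y = 0: (0, -4, 5) → (0, 4, 5); (0, -4, 3) → (0, 4, 3)
T2 reflect across x = 0: (0, 4, 5) → (0, 4, 5); (0, 4, 3) → (0, 4, 3)
T3 rotate right-handed about the z-axis with cos θ = -3/5, sin θ = -4/5: (0, 4, 5) → (16/5, -12/5, 5); (0, 4, 3) → (16/5, -12/5, 3)
T4 shear: y ← y + 2·z: (16/5, -12/5, 5) → (16/5, 38/5, 5); (16/5, -12/5, 3) → (16/5, 18/5, 3)

image vertices: (16/5, 38/5, 5), (16/5, 18/5, 3)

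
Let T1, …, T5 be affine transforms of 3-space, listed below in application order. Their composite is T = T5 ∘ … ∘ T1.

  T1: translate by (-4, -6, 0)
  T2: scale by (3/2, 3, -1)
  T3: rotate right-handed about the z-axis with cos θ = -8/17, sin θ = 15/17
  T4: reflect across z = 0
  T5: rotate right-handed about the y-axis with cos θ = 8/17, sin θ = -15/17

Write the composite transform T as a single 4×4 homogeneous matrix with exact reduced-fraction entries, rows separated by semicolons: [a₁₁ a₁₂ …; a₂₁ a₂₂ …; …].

T1 = [1 0 0 -4; 0 1 0 -6; 0 0 1 0; 0 0 0 1]
T2·T1 = [3/2 0 0 -6; 0 3 0 -18; 0 0 -1 0; 0 0 0 1]
T3·…·T1 = [-12/17 -45/17 0 318/17; 45/34 -24/17 0 54/17; 0 0 -1 0; 0 0 0 1]
T4·…·T1 = [-12/17 -45/17 0 318/17; 45/34 -24/17 0 54/17; 0 0 1 0; 0 0 0 1]
T5·…·T1 = [-96/289 -360/289 -15/17 2544/289; 45/34 -24/17 0 54/17; -180/289 -675/289 8/17 4770/289; 0 0 0 1]

T = [-96/289 -360/289 -15/17 2544/289; 45/34 -24/17 0 54/17; -180/289 -675/289 8/17 4770/289; 0 0 0 1]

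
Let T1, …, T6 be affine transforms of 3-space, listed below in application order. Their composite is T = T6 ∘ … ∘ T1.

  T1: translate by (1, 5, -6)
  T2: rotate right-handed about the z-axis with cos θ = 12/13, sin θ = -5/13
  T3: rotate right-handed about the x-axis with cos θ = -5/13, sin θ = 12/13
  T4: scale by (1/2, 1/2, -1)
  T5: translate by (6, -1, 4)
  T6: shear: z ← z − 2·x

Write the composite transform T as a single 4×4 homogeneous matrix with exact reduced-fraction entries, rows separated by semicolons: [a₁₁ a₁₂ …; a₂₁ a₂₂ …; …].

T = [6/13 5/26 0 193/26; 25/338 -30/169 -6/13 323/338; -96/169 -209/169 5/13 -2883/169; 0 0 0 1]

T1 = [1 0 0 1; 0 1 0 5; 0 0 1 -6; 0 0 0 1]
T2·T1 = [12/13 5/13 0 37/13; -5/13 12/13 0 55/13; 0 0 1 -6; 0 0 0 1]
T3·…·T1 = [12/13 5/13 0 37/13; 25/169 -60/169 -12/13 661/169; -60/169 144/169 -5/13 1050/169; 0 0 0 1]
T4·…·T1 = [6/13 5/26 0 37/26; 25/338 -30/169 -6/13 661/338; 60/169 -144/169 5/13 -1050/169; 0 0 0 1]
T5·…·T1 = [6/13 5/26 0 193/26; 25/338 -30/169 -6/13 323/338; 60/169 -144/169 5/13 -374/169; 0 0 0 1]
T6·…·T1 = [6/13 5/26 0 193/26; 25/338 -30/169 -6/13 323/338; -96/169 -209/169 5/13 -2883/169; 0 0 0 1]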